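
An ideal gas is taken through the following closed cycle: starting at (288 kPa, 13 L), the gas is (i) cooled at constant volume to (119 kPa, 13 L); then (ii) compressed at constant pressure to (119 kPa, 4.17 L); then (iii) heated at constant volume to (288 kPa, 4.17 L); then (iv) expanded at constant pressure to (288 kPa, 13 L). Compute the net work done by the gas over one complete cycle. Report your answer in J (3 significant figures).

Constant-volume legs do no work.
W(ii) = (119)(4.17 − 13) = -1051 J; W(iv) = (288)(13 − 4.17) = 2543 J.
W_net = -1051 + 2543 = 1492 J (the clockwise enclosed area).

W_net ≈ 1490 J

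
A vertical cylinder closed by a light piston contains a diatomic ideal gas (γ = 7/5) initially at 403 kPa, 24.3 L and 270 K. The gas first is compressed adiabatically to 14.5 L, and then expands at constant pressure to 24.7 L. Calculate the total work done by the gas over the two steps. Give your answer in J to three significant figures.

W_total ≈ 2850 J

Step 1 (adiabatic): W = (P₁V₁ − P₂V₂)/(γ−1) = (9793 − 12039)/0.4 = -5616 J.
After step 1: P = 830.3 kPa, V = 14.5 L, T = 331.9 K.
Step 2 (isobaric): W = PΔV = (830.3 kPa)(24.7 − 14.5 L) = 8469 J.
W_total = -5616 + 8469 = 2853 J.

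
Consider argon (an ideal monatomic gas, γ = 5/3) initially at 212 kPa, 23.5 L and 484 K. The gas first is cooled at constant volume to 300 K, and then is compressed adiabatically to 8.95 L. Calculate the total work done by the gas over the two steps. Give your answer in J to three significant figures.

W_total ≈ -4180 J

Step 1 (isochoric): W = 0 (constant volume).
After step 1: P = 131.4 kPa (V unchanged).
Step 2 (adiabatic): W = (P₁V₁ − P₂V₂)/(γ−1) = (3088 − 5877)/0.667 = -4184 J.
W_total = 0 − 4184 = -4184 J.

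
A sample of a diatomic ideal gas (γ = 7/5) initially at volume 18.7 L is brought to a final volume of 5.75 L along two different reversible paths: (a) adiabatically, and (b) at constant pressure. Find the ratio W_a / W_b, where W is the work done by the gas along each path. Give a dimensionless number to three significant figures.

Path (a) adiabatic: W = P₁V₁(1 − (V₁/V₂)^(γ−1))/(γ−1) → W_a/(P₁V₁) = -1.507.
Path (b) isobaric: W = P₁(V₂ − V₁) → W_b/(P₁V₁) = -0.6925.
W_a / W_b = -1.507 / -0.6925 = 2.176.

W_a / W_b ≈ 2.18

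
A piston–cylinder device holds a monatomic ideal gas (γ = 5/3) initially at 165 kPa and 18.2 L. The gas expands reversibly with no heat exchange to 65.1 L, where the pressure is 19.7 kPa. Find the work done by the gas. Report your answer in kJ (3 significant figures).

W ≈ 2.58 kJ

Adiabatic: W = (P₁V₁ − P₂V₂)/(γ − 1) with γ = 5/3.
P₁V₁ = 3003 J, P₂V₂ = 1282 J.
W = (3003 − 1282) / 0.6667 = 2581 J.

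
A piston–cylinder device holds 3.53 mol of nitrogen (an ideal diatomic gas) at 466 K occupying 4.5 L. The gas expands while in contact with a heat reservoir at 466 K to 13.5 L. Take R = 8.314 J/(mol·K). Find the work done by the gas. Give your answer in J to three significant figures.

Isothermal: W = nRT ln(V₂/V₁).
W = (3.53)(8.314)(466) × ln(13.5/4.5)
  = 13676 × 1.099
W_by_gas = 15025 J.

W ≈ 15000 J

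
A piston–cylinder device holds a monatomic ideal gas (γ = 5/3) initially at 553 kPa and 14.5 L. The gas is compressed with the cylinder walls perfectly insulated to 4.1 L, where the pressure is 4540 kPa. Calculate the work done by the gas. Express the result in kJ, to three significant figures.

Adiabatic: W = (P₁V₁ − P₂V₂)/(γ − 1) with γ = 5/3.
P₁V₁ = 8018 J, P₂V₂ = 18614 J.
W = (8018 − 18614) / 0.6667 = -15893 J.

W ≈ -15.9 kJ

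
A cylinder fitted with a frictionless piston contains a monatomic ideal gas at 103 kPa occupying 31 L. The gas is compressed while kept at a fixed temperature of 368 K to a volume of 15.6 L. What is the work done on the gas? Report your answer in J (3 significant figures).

Isothermal: W = nRT ln(V₂/V₁) = P₁V₁ ln(V₂/V₁).
P₁V₁ = (103 kPa)(31 L) = 3193 J.
W = 3193 × ln(15.6/31) = 3193 × -0.6867
W_by_gas = -2193 J; work on gas = −W_by = 2193 J.

W ≈ 2190 J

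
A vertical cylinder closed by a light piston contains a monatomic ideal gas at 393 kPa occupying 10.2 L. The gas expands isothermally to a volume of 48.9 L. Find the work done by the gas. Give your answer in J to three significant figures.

W ≈ 6280 J

Isothermal: W = nRT ln(V₂/V₁) = P₁V₁ ln(V₂/V₁).
P₁V₁ = (393 kPa)(10.2 L) = 4009 J.
W = 4009 × ln(48.9/10.2) = 4009 × 1.567
W_by_gas = 6283 J.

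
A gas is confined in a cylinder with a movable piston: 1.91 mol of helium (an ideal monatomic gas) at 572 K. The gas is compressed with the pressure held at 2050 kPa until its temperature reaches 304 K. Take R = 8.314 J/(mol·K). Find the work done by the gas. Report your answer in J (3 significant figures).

W ≈ -4260 J

Isobaric: W = P ΔV = nR ΔT.
W = (1.91)(8.314)(304 − 572) = -4256 J.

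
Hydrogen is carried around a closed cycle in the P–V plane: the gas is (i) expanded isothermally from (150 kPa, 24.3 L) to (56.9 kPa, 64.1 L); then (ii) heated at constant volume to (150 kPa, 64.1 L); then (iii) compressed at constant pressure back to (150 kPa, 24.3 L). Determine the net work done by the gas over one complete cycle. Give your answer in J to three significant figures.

W_net ≈ -2430 J

Leg (i): W = PᵢVᵢ ln(V_f/Vᵢ) = (3645) ln(64.1/24.3) = 3536 J.
Leg (ii): W = 0.
Leg (iii): W = PΔV = (150)(24.3 − 64.1) = -5970 J.
W_net = 3536 − 5970 = -2434 J.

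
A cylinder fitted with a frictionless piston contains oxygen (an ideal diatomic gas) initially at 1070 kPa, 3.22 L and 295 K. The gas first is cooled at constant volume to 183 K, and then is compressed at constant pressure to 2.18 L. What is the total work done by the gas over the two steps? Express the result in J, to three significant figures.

Step 1 (isochoric): W = 0 (constant volume).
After step 1: P = 663.8 kPa (V unchanged).
Step 2 (isobaric): W = PΔV = (663.8 kPa)(2.18 − 3.22 L) = -690.3 J.
W_total = 0 − 690.3 = -690.3 J.

W_total ≈ -690 J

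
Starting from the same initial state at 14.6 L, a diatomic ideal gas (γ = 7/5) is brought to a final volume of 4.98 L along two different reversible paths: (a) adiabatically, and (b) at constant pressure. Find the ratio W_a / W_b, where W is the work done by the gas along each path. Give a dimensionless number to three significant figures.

W_a / W_b ≈ 2.04

Path (a) adiabatic: W = P₁V₁(1 − (V₁/V₂)^(γ−1))/(γ−1) → W_a/(P₁V₁) = -1.344.
Path (b) isobaric: W = P₁(V₂ − V₁) → W_b/(P₁V₁) = -0.6589.
W_a / W_b = -1.344 / -0.6589 = 2.04.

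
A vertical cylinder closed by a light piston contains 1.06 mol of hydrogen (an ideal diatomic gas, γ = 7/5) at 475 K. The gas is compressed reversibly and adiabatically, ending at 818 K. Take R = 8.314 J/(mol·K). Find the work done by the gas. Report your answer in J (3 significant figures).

Adiabatic ⇒ Q = 0, so W_by = −ΔU = nCᵥ(T₁ − T₂).
Cᵥ = 5R/2 = 20.79 J/(mol·K).
W = (1.06)(20.79)(475 − 818) = -7557 J.

W ≈ -7560 J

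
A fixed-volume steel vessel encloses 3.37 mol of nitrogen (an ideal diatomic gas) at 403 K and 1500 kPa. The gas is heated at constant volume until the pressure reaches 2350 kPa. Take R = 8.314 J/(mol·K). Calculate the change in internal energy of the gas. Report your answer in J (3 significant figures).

ΔU ≈ 16000 J

Constant volume ⇒ W = 0, so Q = ΔU = nCᵥΔT with Cᵥ = 5R/2 = 20.79 J/(mol·K).
At constant V, T₂/T₁ = P₂/P₁ ⇒ ΔT = T₁(P₂/P₁ − 1) = 403·(2350/1500 − 1) = 228.4 K.
ΔU = (3.37)(20.79)(228.4) = 15996 J.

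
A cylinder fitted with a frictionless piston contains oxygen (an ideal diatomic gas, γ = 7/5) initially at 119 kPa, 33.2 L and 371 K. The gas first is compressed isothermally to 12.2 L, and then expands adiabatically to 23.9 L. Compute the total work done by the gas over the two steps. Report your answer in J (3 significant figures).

W_total ≈ -1630 J

Step 1 (isothermal): W = P₁V₁ ln(V₂/V₁) = (3951) ln(12.2/33.2) = -3955 J.
After step 1: P = 323.8 kPa, V = 12.2 L, T = 371 K.
Step 2 (adiabatic): W = (P₁V₁ − P₂V₂)/(γ−1) = (3951 − 3019)/0.4 = 2329 J.
W_total = -3955 + 2329 = -1626 J.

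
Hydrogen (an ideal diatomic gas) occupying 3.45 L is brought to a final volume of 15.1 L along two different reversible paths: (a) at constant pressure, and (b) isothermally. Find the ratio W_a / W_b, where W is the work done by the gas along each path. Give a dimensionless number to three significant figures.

W_a / W_b ≈ 2.29

Path (a) isobaric: W = P₁(V₂ − V₁) → W_a/(P₁V₁) = 3.377.
Path (b) isothermal: W = P₁V₁ ln(V₂/V₁) → W_b/(P₁V₁) = 1.476.
W_a / W_b = 3.377 / 1.476 = 2.287.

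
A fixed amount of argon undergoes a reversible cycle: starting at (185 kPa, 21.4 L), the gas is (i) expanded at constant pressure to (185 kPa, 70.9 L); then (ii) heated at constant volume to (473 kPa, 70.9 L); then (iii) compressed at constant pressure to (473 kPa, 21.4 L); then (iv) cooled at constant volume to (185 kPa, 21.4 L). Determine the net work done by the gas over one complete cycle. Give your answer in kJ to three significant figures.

Constant-volume legs do no work.
W(i) = (185)(70.9 − 21.4) = 9158 J; W(iii) = (473)(21.4 − 70.9) = -23414 J.
W_net = 9158 − 23414 = -14256 J (the counter-clockwise enclosed area).

W_net ≈ -14.3 kJ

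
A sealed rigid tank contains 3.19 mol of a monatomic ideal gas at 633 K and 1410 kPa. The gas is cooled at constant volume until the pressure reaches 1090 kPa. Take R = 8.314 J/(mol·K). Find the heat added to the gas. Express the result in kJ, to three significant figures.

Constant volume ⇒ W = 0, so Q = ΔU = nCᵥΔT with Cᵥ = 3R/2 = 12.47 J/(mol·K).
At constant V, T₂/T₁ = P₂/P₁ ⇒ ΔT = T₁(P₂/P₁ − 1) = 633·(1090/1410 − 1) = -143.7 K.
ΔU = (3.19)(12.47)(-143.7) = -5715 J.

Q ≈ -5.72 kJ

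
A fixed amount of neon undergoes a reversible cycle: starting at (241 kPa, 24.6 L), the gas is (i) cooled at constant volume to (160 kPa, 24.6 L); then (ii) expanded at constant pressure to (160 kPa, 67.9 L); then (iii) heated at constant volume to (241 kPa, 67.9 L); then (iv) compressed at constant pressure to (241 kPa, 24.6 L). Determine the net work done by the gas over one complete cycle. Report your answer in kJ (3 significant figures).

Constant-volume legs do no work.
W(ii) = (160)(67.9 − 24.6) = 6928 J; W(iv) = (241)(24.6 − 67.9) = -10435 J.
W_net = 6928 − 10435 = -3507 J (the counter-clockwise enclosed area).

W_net ≈ -3.51 kJ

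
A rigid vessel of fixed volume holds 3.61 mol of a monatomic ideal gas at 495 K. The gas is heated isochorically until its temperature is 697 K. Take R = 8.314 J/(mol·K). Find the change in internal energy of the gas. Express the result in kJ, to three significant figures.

ΔU ≈ 9.09 kJ

Constant volume ⇒ W = 0, so Q = ΔU = nCᵥΔT with Cᵥ = 3R/2 = 12.47 J/(mol·K).
ΔU = (3.61)(12.47)(697 − 495) = 9094 J.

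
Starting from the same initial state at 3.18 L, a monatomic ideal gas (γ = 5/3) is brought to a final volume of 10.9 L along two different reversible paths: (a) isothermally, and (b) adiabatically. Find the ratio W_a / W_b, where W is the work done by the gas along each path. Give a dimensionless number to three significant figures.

Path (a) isothermal: W = P₁V₁ ln(V₂/V₁) → W_a/(P₁V₁) = 1.232.
Path (b) adiabatic: W = P₁V₁(1 − (V₁/V₂)^(γ−1))/(γ−1) → W_b/(P₁V₁) = 0.8402.
W_a / W_b = 1.232 / 0.8402 = 1.466.

W_a / W_b ≈ 1.47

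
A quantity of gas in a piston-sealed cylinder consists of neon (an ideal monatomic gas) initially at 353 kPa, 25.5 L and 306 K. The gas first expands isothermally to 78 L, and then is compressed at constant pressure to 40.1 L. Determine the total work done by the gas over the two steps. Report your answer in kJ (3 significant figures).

Step 1 (isothermal): W = P₁V₁ ln(V₂/V₁) = (9002) ln(78/25.5) = 10064 J.
After step 1: P = 115.4 kPa, V = 78 L, T = 306 K.
Step 2 (isobaric): W = PΔV = (115.4 kPa)(40.1 − 78 L) = -4374 J.
W_total = 10064 − 4374 = 5690 J.

W_total ≈ 5.69 kJ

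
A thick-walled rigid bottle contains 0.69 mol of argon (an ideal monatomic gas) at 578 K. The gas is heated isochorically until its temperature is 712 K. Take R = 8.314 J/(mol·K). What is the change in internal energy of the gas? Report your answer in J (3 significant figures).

ΔU ≈ 1150 J

Constant volume ⇒ W = 0, so Q = ΔU = nCᵥΔT with Cᵥ = 3R/2 = 12.47 J/(mol·K).
ΔU = (0.69)(12.47)(712 − 578) = 1153 J.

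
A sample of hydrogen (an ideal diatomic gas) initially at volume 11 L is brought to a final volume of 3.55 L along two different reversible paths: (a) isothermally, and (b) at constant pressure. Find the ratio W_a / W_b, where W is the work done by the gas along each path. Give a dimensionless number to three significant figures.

W_a / W_b ≈ 1.67

Path (a) isothermal: W = P₁V₁ ln(V₂/V₁) → W_a/(P₁V₁) = -1.131.
Path (b) isobaric: W = P₁(V₂ − V₁) → W_b/(P₁V₁) = -0.6773.
W_a / W_b = -1.131 / -0.6773 = 1.67.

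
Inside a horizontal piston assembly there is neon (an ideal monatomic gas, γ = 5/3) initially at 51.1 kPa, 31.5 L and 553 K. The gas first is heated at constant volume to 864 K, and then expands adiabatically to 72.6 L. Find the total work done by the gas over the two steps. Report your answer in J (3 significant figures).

W_total ≈ 1610 J

Step 1 (isochoric): W = 0 (constant volume).
After step 1: P = 79.84 kPa (V unchanged).
Step 2 (adiabatic): W = (P₁V₁ − P₂V₂)/(γ−1) = (2515 − 1441)/0.667 = 1610 J.
W_total = 0 + 1610 = 1610 J.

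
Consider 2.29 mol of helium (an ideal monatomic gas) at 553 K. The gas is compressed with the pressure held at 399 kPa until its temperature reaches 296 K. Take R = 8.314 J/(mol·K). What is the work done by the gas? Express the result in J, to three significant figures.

Isobaric: W = P ΔV = nR ΔT.
W = (2.29)(8.314)(296 − 553) = -4893 J.

W ≈ -4890 J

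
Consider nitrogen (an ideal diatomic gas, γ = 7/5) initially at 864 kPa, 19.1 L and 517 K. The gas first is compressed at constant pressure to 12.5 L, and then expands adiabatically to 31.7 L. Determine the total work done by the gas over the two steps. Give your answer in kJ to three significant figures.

Step 1 (isobaric): W = PΔV = (864 kPa)(12.5 − 19.1 L) = -5702 J.
After step 1: P = 864 kPa, V = 12.5 L, T = 338.4 K.
Step 2 (adiabatic): W = (P₁V₁ − P₂V₂)/(γ−1) = (10800 − 7443)/0.4 = 8392 J.
W_total = -5702 + 8392 = 2689 J.

W_total ≈ 2.69 kJ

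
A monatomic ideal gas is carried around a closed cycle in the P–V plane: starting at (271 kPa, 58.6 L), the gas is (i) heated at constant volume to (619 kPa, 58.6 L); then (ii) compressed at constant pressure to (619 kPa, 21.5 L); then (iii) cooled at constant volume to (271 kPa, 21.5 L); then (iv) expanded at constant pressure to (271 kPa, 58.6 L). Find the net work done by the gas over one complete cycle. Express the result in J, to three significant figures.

Constant-volume legs do no work.
W(ii) = (619)(21.5 − 58.6) = -22965 J; W(iv) = (271)(58.6 − 21.5) = 10054 J.
W_net = -22965 + 10054 = -12911 J (the counter-clockwise enclosed area).

W_net ≈ -12900 J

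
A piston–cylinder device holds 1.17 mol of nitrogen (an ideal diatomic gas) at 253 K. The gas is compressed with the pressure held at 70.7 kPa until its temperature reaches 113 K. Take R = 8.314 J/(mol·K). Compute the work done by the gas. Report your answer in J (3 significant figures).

Isobaric: W = P ΔV = nR ΔT.
W = (1.17)(8.314)(113 − 253) = -1362 J.

W ≈ -1360 J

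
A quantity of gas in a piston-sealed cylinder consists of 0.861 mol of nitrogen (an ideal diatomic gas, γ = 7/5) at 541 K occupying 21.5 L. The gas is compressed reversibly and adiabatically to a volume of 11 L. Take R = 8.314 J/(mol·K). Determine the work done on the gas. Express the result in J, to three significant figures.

W ≈ 2980 J

Adiabatic: TV^(γ−1) = const with γ = 7/5.
T₂ = T₁ (V₁/V₂)^(γ−1) = 541 × (21.5/11)^0.4 = 541 × 1.307 = 707.3 K.
W_by = nCᵥ(T₁ − T₂) = (0.861)(20.79)(541 − 707.3) = -2976 J.
Work on gas = −W_by = 2976 J.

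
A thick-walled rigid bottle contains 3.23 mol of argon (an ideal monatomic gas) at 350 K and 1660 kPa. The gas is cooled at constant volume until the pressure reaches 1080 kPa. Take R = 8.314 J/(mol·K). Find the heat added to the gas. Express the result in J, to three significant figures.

Q ≈ -4930 J

Constant volume ⇒ W = 0, so Q = ΔU = nCᵥΔT with Cᵥ = 3R/2 = 12.47 J/(mol·K).
At constant V, T₂/T₁ = P₂/P₁ ⇒ ΔT = T₁(P₂/P₁ − 1) = 350·(1080/1660 − 1) = -122.3 K.
ΔU = (3.23)(12.47)(-122.3) = -4926 J.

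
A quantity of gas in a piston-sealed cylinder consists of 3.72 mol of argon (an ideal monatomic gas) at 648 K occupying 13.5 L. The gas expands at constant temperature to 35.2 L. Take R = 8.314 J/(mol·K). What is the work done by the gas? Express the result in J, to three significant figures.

W ≈ 19200 J

Isothermal: W = nRT ln(V₂/V₁).
W = (3.72)(8.314)(648) × ln(35.2/13.5)
  = 20041 × 0.9584
W_by_gas = 19207 J.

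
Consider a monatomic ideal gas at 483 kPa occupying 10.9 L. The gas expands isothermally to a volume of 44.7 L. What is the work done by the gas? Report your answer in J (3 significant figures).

Isothermal: W = nRT ln(V₂/V₁) = P₁V₁ ln(V₂/V₁).
P₁V₁ = (483 kPa)(10.9 L) = 5265 J.
W = 5265 × ln(44.7/10.9) = 5265 × 1.411
W_by_gas = 7430 J.

W ≈ 7430 J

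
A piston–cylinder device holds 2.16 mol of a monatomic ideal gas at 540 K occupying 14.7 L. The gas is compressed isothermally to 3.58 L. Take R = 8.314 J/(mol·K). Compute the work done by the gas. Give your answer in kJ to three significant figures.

Isothermal: W = nRT ln(V₂/V₁).
W = (2.16)(8.314)(540) × ln(3.58/14.7)
  = 9697 × -1.412
W_by_gas = -13697 J.

W ≈ -13.7 kJ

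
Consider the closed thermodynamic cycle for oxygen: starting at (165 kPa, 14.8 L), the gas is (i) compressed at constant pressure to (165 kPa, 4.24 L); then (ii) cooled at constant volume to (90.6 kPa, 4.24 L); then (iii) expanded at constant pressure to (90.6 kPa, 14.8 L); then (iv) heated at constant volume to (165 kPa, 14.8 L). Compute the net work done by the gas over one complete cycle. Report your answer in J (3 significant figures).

Constant-volume legs do no work.
W(i) = (165)(4.24 − 14.8) = -1742 J; W(iii) = (90.6)(14.8 − 4.24) = 956.7 J.
W_net = -1742 + 956.7 = -785.7 J (the counter-clockwise enclosed area).

W_net ≈ -786 J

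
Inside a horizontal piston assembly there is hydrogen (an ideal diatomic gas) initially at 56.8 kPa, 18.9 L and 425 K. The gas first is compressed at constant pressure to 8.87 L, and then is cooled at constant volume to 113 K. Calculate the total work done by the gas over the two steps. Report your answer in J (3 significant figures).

W_total ≈ -570 J

Step 1 (isobaric): W = PΔV = (56.8 kPa)(8.87 − 18.9 L) = -569.7 J.
Step 2 (isochoric): W = 0 (constant volume).
W_total = -569.7 + 0 = -569.7 J.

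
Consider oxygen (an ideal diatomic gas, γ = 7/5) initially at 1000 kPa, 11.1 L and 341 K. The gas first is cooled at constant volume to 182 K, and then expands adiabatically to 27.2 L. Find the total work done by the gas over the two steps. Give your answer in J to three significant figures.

W_total ≈ 4460 J

Step 1 (isochoric): W = 0 (constant volume).
After step 1: P = 533.7 kPa (V unchanged).
Step 2 (adiabatic): W = (P₁V₁ − P₂V₂)/(γ−1) = (5924 − 4139)/0.4 = 4462 J.
W_total = 0 + 4462 = 4462 J.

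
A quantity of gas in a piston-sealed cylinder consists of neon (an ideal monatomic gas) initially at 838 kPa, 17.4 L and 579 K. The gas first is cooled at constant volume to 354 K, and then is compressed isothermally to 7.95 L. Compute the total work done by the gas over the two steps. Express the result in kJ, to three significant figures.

Step 1 (isochoric): W = 0 (constant volume).
After step 1: P = 512.4 kPa (V unchanged).
Step 2 (isothermal): W = P₁V₁ ln(V₂/V₁) = (8915) ln(7.95/17.4) = -6983 J.
W_total = 0 − 6983 = -6983 J.

W_total ≈ -6.98 kJ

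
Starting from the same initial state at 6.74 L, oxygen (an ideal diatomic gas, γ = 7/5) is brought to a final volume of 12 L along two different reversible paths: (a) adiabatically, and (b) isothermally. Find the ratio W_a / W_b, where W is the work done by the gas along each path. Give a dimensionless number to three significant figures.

Path (a) adiabatic: W = P₁V₁(1 − (V₁/V₂)^(γ−1))/(γ−1) → W_a/(P₁V₁) = 0.5151.
Path (b) isothermal: W = P₁V₁ ln(V₂/V₁) → W_b/(P₁V₁) = 0.5768.
W_a / W_b = 0.5151 / 0.5768 = 0.893.

W_a / W_b ≈ 0.893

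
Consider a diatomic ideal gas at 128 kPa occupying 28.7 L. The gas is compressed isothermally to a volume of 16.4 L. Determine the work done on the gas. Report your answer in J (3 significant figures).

W ≈ 2060 J

Isothermal: W = nRT ln(V₂/V₁) = P₁V₁ ln(V₂/V₁).
P₁V₁ = (128 kPa)(28.7 L) = 3674 J.
W = 3674 × ln(16.4/28.7) = 3674 × -0.5596
W_by_gas = -2056 J; work on gas = −W_by = 2056 J.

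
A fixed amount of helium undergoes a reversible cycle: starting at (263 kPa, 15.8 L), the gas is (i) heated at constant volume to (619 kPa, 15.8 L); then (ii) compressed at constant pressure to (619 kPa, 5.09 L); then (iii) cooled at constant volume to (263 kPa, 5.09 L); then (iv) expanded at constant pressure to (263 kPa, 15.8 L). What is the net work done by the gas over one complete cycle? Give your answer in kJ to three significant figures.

W_net ≈ -3.81 kJ

Constant-volume legs do no work.
W(ii) = (619)(5.09 − 15.8) = -6629 J; W(iv) = (263)(15.8 − 5.09) = 2817 J.
W_net = -6629 + 2817 = -3813 J (the counter-clockwise enclosed area).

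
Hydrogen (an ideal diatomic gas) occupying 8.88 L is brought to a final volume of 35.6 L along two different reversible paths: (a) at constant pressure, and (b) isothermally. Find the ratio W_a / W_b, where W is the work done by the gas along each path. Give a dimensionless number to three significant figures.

W_a / W_b ≈ 2.17

Path (a) isobaric: W = P₁(V₂ − V₁) → W_a/(P₁V₁) = 3.009.
Path (b) isothermal: W = P₁V₁ ln(V₂/V₁) → W_b/(P₁V₁) = 1.389.
W_a / W_b = 3.009 / 1.389 = 2.167.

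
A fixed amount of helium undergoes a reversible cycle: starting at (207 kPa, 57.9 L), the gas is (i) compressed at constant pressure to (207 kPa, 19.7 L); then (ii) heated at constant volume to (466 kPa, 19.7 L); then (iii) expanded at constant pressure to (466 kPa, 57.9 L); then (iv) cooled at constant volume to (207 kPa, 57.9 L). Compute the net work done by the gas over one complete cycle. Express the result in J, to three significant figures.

W_net ≈ 9890 J

Constant-volume legs do no work.
W(i) = (207)(19.7 − 57.9) = -7907 J; W(iii) = (466)(57.9 − 19.7) = 17801 J.
W_net = -7907 + 17801 = 9894 J (the clockwise enclosed area).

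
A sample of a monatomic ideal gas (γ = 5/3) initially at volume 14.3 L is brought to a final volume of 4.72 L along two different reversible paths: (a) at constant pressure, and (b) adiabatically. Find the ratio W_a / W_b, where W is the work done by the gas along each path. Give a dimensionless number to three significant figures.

W_a / W_b ≈ 0.408

Path (a) isobaric: W = P₁(V₂ − V₁) → W_a/(P₁V₁) = -0.6699.
Path (b) adiabatic: W = P₁V₁(1 − (V₁/V₂)^(γ−1))/(γ−1) → W_b/(P₁V₁) = -1.641.
W_a / W_b = -0.6699 / -1.641 = 0.4083.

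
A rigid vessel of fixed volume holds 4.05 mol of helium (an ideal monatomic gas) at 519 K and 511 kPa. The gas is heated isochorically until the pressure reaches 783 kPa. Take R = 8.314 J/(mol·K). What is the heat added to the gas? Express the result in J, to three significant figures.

Q ≈ 14000 J

Constant volume ⇒ W = 0, so Q = ΔU = nCᵥΔT with Cᵥ = 3R/2 = 12.47 J/(mol·K).
At constant V, T₂/T₁ = P₂/P₁ ⇒ ΔT = T₁(P₂/P₁ − 1) = 519·(783/511 − 1) = 276.3 K.
ΔU = (4.05)(12.47)(276.3) = 13953 J.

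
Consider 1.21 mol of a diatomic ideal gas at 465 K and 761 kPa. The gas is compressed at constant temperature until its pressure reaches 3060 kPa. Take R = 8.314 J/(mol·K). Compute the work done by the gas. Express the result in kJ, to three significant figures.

Isothermal process: W = nRT ln(V₂/V₁) = nRT ln(P₁/P₂).
W = (1.21)(8.314)(465) × ln(761/3060)
  = 4678 × ln(0.2487) = 4678 × -1.392
W_by_gas = -6509 J.

W ≈ -6.51 kJ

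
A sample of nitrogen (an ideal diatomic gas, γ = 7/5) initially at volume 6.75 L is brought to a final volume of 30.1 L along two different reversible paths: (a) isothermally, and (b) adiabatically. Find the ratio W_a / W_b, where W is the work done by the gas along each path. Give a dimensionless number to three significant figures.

Path (a) isothermal: W = P₁V₁ ln(V₂/V₁) → W_a/(P₁V₁) = 1.495.
Path (b) adiabatic: W = P₁V₁(1 − (V₁/V₂)^(γ−1))/(γ−1) → W_b/(P₁V₁) = 1.125.
W_a / W_b = 1.495 / 1.125 = 1.329.

W_a / W_b ≈ 1.33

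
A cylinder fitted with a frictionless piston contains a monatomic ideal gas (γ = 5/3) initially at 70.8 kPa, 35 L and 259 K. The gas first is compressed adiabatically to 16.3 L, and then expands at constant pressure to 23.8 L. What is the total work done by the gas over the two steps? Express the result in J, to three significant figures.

Step 1 (adiabatic): W = (P₁V₁ − P₂V₂)/(γ−1) = (2478 − 4124)/0.667 = -2470 J.
After step 1: P = 253 kPa, V = 16.3 L, T = 431.1 K.
Step 2 (isobaric): W = PΔV = (253 kPa)(23.8 − 16.3 L) = 1898 J.
W_total = -2470 + 1898 = -571.8 J.

W_total ≈ -572 J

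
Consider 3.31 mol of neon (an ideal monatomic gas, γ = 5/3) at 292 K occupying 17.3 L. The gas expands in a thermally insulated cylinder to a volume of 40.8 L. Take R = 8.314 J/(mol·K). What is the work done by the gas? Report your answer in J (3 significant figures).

Adiabatic: TV^(γ−1) = const with γ = 5/3.
T₂ = T₁ (V₁/V₂)^(γ−1) = 292 × (17.3/40.8)^0.667 = 292 × 0.5644 = 164.8 K.
W_by = nCᵥ(T₁ − T₂) = (3.31)(12.47)(292 − 164.8) = 5250 J.

W ≈ 5250 J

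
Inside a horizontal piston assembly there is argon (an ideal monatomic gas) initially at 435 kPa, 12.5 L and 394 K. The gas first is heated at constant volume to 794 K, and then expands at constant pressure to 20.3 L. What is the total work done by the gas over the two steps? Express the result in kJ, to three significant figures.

Step 1 (isochoric): W = 0 (constant volume).
After step 1: P = 876.6 kPa (V unchanged).
Step 2 (isobaric): W = PΔV = (876.6 kPa)(20.3 − 12.5 L) = 6838 J.
W_total = 0 + 6838 = 6838 J.

W_total ≈ 6.84 kJ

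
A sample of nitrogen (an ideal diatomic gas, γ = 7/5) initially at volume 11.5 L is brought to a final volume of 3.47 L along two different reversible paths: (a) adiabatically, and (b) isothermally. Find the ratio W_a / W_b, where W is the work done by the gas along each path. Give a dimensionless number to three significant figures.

W_a / W_b ≈ 1.28

Path (a) adiabatic: W = P₁V₁(1 − (V₁/V₂)^(γ−1))/(γ−1) → W_a/(P₁V₁) = -1.537.
Path (b) isothermal: W = P₁V₁ ln(V₂/V₁) → W_b/(P₁V₁) = -1.198.
W_a / W_b = -1.537 / -1.198 = 1.283.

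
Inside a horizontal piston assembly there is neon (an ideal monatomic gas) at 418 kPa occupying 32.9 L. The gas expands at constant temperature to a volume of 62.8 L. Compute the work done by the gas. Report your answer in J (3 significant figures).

Isothermal: W = nRT ln(V₂/V₁) = P₁V₁ ln(V₂/V₁).
P₁V₁ = (418 kPa)(32.9 L) = 13752 J.
W = 13752 × ln(62.8/32.9) = 13752 × 0.6465
W_by_gas = 8891 J.

W ≈ 8890 J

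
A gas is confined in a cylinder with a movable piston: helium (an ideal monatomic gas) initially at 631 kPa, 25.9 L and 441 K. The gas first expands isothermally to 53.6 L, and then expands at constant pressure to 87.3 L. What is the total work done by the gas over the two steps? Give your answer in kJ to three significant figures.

Step 1 (isothermal): W = P₁V₁ ln(V₂/V₁) = (16343) ln(53.6/25.9) = 11886 J.
After step 1: P = 304.9 kPa, V = 53.6 L, T = 441 K.
Step 2 (isobaric): W = PΔV = (304.9 kPa)(87.3 − 53.6 L) = 10275 J.
W_total = 11886 + 10275 = 22162 J.

W_total ≈ 22.2 kJ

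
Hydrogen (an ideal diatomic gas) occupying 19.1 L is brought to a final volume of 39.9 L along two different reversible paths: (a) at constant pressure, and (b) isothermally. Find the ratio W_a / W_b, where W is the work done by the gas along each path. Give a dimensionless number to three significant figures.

Path (a) isobaric: W = P₁(V₂ − V₁) → W_a/(P₁V₁) = 1.089.
Path (b) isothermal: W = P₁V₁ ln(V₂/V₁) → W_b/(P₁V₁) = 0.7367.
W_a / W_b = 1.089 / 0.7367 = 1.478.

W_a / W_b ≈ 1.48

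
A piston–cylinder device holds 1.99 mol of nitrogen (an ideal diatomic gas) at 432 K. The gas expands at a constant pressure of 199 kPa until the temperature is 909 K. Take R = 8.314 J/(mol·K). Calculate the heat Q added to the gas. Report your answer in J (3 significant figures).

Q ≈ 27600 J

Isobaric: W = nRΔT = (1.99)(8.314)(477) = 7892 J.
ΔU = nCᵥΔT with Cᵥ = 5R/2: ΔU = (1.99)(20.79)(477) = 19730 J.
Q = ΔU + W = 19730 + 7892 = 27622 J.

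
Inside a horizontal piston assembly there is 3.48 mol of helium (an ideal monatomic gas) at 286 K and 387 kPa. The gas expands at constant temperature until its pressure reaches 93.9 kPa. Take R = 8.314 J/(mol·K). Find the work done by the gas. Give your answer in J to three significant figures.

Isothermal process: W = nRT ln(V₂/V₁) = nRT ln(P₁/P₂).
W = (3.48)(8.314)(286) × ln(387/93.9)
  = 8275 × ln(4.121) = 8275 × 1.416
W_by_gas = 11719 J.

W ≈ 11700 J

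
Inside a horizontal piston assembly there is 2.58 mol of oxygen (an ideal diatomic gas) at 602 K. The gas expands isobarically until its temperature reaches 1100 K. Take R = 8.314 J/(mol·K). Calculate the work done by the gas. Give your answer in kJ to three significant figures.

Isobaric: W = P ΔV = nR ΔT.
W = (2.58)(8.314)(1100 − 602) = 10682 J.

W ≈ 10.7 kJ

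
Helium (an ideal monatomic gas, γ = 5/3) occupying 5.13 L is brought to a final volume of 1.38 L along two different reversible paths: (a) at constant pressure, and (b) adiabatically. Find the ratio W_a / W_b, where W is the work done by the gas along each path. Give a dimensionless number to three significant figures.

W_a / W_b ≈ 0.348

Path (a) isobaric: W = P₁(V₂ − V₁) → W_a/(P₁V₁) = -0.731.
Path (b) adiabatic: W = P₁V₁(1 − (V₁/V₂)^(γ−1))/(γ−1) → W_b/(P₁V₁) = -2.1.
W_a / W_b = -0.731 / -2.1 = 0.3482.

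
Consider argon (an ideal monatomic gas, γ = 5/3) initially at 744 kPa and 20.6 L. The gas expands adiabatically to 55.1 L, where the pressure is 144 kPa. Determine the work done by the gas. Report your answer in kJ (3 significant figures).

W ≈ 11.1 kJ

Adiabatic: W = (P₁V₁ − P₂V₂)/(γ − 1) with γ = 5/3.
P₁V₁ = 15326 J, P₂V₂ = 7934 J.
W = (15326 − 7934) / 0.6667 = 11088 J.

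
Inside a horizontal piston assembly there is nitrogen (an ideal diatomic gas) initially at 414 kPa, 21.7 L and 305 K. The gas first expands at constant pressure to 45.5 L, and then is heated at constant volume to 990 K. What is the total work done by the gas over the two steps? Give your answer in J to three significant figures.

W_total ≈ 9850 J

Step 1 (isobaric): W = PΔV = (414 kPa)(45.5 − 21.7 L) = 9853 J.
Step 2 (isochoric): W = 0 (constant volume).
W_total = 9853 + 0 = 9853 J.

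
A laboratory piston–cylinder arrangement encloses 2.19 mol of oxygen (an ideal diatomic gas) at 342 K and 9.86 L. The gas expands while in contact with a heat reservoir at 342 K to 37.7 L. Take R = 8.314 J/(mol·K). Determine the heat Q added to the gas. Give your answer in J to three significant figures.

Isothermal ⇒ ΔU = 0, so Q = W = nRT ln(V₂/V₁).
Q = (2.19)(8.314)(342) ln(37.7/9.86) = 6227 × 1.341 = 8352 J.

Q ≈ 8350 J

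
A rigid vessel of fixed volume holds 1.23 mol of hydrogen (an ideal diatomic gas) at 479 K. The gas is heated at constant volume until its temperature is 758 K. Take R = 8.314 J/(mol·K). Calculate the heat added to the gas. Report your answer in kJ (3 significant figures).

Q ≈ 7.13 kJ

Constant volume ⇒ W = 0, so Q = ΔU = nCᵥΔT with Cᵥ = 5R/2 = 20.79 J/(mol·K).
ΔU = (1.23)(20.79)(758 − 479) = 7133 J.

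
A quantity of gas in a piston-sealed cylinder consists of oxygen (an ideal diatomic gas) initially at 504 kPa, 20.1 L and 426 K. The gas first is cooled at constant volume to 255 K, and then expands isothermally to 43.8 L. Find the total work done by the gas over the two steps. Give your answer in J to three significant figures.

Step 1 (isochoric): W = 0 (constant volume).
After step 1: P = 301.7 kPa (V unchanged).
Step 2 (isothermal): W = P₁V₁ ln(V₂/V₁) = (6064) ln(43.8/20.1) = 4723 J.
W_total = 0 + 4723 = 4723 J.

W_total ≈ 4720 J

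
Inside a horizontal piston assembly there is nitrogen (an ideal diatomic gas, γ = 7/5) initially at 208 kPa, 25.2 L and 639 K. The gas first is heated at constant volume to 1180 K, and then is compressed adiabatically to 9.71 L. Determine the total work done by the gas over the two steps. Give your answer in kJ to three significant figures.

W_total ≈ -11.2 kJ

Step 1 (isochoric): W = 0 (constant volume).
After step 1: P = 384.1 kPa (V unchanged).
Step 2 (adiabatic): W = (P₁V₁ − P₂V₂)/(γ−1) = (9679 − 14175)/0.4 = -11239 J.
W_total = 0 − 11239 = -11239 J.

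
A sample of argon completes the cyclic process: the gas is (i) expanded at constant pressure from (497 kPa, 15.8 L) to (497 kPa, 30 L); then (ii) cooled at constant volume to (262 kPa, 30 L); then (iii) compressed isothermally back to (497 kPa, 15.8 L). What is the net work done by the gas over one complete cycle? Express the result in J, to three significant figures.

W_net ≈ 2020 J

Leg (i): W = PΔV = (497)(30 − 15.8) = 7057 J.
Leg (ii): W = 0.
Leg (iii): W = PᵢVᵢ ln(V_f/Vᵢ) = (7860) ln(15.8/30) = -5040 J.
W_net = 7057 − 5040 = 2018 J.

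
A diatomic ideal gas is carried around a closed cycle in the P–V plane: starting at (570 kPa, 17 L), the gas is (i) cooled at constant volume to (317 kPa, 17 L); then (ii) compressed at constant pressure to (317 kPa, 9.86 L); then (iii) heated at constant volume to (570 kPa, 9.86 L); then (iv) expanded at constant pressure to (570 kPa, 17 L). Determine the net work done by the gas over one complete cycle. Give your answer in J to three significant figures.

Constant-volume legs do no work.
W(ii) = (317)(9.86 − 17) = -2263 J; W(iv) = (570)(17 − 9.86) = 4070 J.
W_net = -2263 + 4070 = 1806 J (the clockwise enclosed area).

W_net ≈ 1810 J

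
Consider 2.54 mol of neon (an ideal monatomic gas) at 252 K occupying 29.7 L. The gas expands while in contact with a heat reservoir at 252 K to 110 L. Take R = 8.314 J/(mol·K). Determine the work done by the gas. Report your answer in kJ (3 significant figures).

Isothermal: W = nRT ln(V₂/V₁).
W = (2.54)(8.314)(252) × ln(110/29.7)
  = 5322 × 1.309
W_by_gas = 6968 J.

W ≈ 6.97 kJ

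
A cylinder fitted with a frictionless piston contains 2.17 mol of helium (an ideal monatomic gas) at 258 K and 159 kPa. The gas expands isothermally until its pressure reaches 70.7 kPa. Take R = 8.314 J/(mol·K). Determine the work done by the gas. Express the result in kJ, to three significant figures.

Isothermal process: W = nRT ln(V₂/V₁) = nRT ln(P₁/P₂).
W = (2.17)(8.314)(258) × ln(159/70.7)
  = 4655 × ln(2.249) = 4655 × 0.8105
W_by_gas = 3772 J.

W ≈ 3.77 kJ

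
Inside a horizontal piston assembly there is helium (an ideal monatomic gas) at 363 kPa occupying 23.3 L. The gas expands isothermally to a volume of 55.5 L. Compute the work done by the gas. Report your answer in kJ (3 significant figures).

Isothermal: W = nRT ln(V₂/V₁) = P₁V₁ ln(V₂/V₁).
P₁V₁ = (363 kPa)(23.3 L) = 8458 J.
W = 8458 × ln(55.5/23.3) = 8458 × 0.8679
W_by_gas = 7341 J.

W ≈ 7.34 kJ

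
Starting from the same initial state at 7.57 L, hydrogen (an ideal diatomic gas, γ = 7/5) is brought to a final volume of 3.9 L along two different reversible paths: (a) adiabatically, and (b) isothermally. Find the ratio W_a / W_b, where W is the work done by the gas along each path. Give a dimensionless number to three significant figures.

Path (a) adiabatic: W = P₁V₁(1 − (V₁/V₂)^(γ−1))/(γ−1) → W_a/(P₁V₁) = -0.7595.
Path (b) isothermal: W = P₁V₁ ln(V₂/V₁) → W_b/(P₁V₁) = -0.6632.
W_a / W_b = -0.7595 / -0.6632 = 1.145.

W_a / W_b ≈ 1.15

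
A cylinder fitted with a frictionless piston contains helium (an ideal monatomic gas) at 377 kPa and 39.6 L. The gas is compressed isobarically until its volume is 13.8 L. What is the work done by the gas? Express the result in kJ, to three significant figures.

W ≈ -9.73 kJ

Isobaric: W = P ΔV.
W = (377 kPa)(13.8 − 39.6 L) = (377)(-25.8) = -9727 J.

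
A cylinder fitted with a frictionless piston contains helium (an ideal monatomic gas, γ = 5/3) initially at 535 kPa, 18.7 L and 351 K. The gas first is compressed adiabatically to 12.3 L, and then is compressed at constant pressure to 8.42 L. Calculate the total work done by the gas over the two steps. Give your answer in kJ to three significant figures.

Step 1 (adiabatic): W = (P₁V₁ − P₂V₂)/(γ−1) = (10004 − 13228)/0.667 = -4835 J.
After step 1: P = 1075 kPa, V = 12.3 L, T = 464.1 K.
Step 2 (isobaric): W = PΔV = (1075 kPa)(8.42 − 12.3 L) = -4173 J.
W_total = -4835 − 4173 = -9008 J.

W_total ≈ -9.01 kJ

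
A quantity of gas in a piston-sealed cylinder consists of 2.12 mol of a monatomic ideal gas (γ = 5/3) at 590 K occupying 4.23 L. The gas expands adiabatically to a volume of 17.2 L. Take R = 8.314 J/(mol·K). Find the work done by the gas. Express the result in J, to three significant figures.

W ≈ 9480 J

Adiabatic: TV^(γ−1) = const with γ = 5/3.
T₂ = T₁ (V₁/V₂)^(γ−1) = 590 × (4.23/17.2)^0.667 = 590 × 0.3925 = 231.6 K.
W_by = nCᵥ(T₁ − T₂) = (2.12)(12.47)(590 − 231.6) = 9476 J.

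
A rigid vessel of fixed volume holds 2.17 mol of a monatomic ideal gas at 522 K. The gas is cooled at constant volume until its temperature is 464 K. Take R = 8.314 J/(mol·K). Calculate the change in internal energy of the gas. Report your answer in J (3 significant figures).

ΔU ≈ -1570 J

Constant volume ⇒ W = 0, so Q = ΔU = nCᵥΔT with Cᵥ = 3R/2 = 12.47 J/(mol·K).
ΔU = (2.17)(12.47)(464 − 522) = -1570 J.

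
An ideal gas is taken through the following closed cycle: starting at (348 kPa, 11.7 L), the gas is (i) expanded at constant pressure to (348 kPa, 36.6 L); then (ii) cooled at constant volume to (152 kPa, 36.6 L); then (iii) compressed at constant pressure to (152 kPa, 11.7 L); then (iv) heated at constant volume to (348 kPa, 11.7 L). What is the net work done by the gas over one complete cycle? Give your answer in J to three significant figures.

W_net ≈ 4880 J

Constant-volume legs do no work.
W(i) = (348)(36.6 − 11.7) = 8665 J; W(iii) = (152)(11.7 − 36.6) = -3785 J.
W_net = 8665 − 3785 = 4880 J (the clockwise enclosed area).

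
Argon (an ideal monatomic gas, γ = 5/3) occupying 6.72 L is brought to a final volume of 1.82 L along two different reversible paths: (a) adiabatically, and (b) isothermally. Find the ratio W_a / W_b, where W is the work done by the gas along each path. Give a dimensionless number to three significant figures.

Path (a) adiabatic: W = P₁V₁(1 − (V₁/V₂)^(γ−1))/(γ−1) → W_a/(P₁V₁) = -2.083.
Path (b) isothermal: W = P₁V₁ ln(V₂/V₁) → W_b/(P₁V₁) = -1.306.
W_a / W_b = -2.083 / -1.306 = 1.595.

W_a / W_b ≈ 1.59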